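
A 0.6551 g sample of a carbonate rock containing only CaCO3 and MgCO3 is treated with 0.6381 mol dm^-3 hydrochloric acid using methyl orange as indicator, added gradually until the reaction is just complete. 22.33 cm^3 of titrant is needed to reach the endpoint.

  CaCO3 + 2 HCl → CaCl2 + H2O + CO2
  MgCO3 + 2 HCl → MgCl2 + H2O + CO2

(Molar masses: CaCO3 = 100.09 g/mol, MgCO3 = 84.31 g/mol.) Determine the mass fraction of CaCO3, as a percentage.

n(HCl) = 0.02233 × 0.6381 = 0.01425 mol
Let x = n(CaCO3), y = n(MgCO3).
Titrant: 2x + 2y = 0.01425;  mass: 100.09x + 84.31y = 0.6551
Solving, x = 3.450 × 10^-3 mol, y = 3.674 × 10^-3 mol
mass of CaCO3 = 3.450 × 10^-3 × 100.09 = 0.3453 g
% CaCO3 = 0.3453 / 0.6551 × 100 = 52.71 %

52.71 %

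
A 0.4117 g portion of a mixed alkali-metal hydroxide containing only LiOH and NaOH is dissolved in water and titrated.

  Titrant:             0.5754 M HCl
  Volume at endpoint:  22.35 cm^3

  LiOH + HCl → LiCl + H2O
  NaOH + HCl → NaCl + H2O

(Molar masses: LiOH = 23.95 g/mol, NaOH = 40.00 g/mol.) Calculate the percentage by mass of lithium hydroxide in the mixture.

n(HCl) = 0.02235 × 0.5754 = 0.01286 mol
Let x = n(LiOH), y = n(NaOH).
Titrant: 1x + 1y = 0.01286;  mass: 23.95x + 40.00y = 0.4117
Solving, x = 6.399 × 10^-3 mol, y = 6.461 × 10^-3 mol
mass of LiOH = 6.399 × 10^-3 × 23.95 = 0.1533 g
% LiOH = 0.1533 / 0.4117 × 100 = 37.23 %

37.23 %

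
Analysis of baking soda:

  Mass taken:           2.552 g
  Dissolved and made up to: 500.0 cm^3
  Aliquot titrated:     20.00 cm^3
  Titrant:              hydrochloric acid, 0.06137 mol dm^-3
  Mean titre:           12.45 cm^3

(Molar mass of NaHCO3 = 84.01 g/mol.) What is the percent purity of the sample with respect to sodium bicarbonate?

NaHCO3 + HCl → NaCl + H2O + CO2
n(HCl) per titration = 0.01245 × 0.06137 = 7.641 × 10^-4 mol
n(NaHCO3) in each aliquot = 7.641 × 10^-4 mol (1:1 ratio)
n(NaHCO3) in the whole flask = 7.641 × 10^-4 × 500.0/20.00 = 0.01910 mol
mass of NaHCO3 = 0.01910 × 84.01 = 1.605 g
% NaHCO3 = 1.605 / 2.552 × 100 = 62.88 %

62.88 %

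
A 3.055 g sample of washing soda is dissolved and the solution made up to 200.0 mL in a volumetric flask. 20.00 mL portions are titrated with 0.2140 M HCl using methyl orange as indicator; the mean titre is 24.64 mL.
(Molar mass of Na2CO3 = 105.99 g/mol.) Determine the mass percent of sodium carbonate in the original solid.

91.47 %

Na2CO3 + 2 HCl → 2 NaCl + H2O + CO2
n(HCl) per titration = 0.02464 × 0.2140 = 5.273 × 10^-3 mol
From the 1:2 ratio, n(Na2CO3) in each aliquot = 1/2 × 5.273 × 10^-3 = 2.636 × 10^-3 mol
n(Na2CO3) in the whole flask = 2.636 × 10^-3 × 200.0/20.00 = 0.02636 mol
mass of Na2CO3 = 0.02636 × 105.99 = 2.794 g
% Na2CO3 = 2.794 / 3.055 × 100 = 91.47 %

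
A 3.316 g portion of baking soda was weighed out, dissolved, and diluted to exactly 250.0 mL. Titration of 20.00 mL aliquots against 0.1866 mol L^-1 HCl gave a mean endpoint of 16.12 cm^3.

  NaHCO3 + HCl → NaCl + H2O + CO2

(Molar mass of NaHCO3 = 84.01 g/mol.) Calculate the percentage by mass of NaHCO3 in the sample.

95.26 %

n(HCl) per titration = 0.01612 × 0.1866 = 3.008 × 10^-3 mol
n(NaHCO3) in each aliquot = 3.008 × 10^-3 mol (1:1 ratio)
n(NaHCO3) in the whole flask = 3.008 × 10^-3 × 250.0/20.00 = 0.03760 mol
mass of NaHCO3 = 0.03760 × 84.01 = 3.159 g
% NaHCO3 = 3.159 / 3.316 × 100 = 95.26 %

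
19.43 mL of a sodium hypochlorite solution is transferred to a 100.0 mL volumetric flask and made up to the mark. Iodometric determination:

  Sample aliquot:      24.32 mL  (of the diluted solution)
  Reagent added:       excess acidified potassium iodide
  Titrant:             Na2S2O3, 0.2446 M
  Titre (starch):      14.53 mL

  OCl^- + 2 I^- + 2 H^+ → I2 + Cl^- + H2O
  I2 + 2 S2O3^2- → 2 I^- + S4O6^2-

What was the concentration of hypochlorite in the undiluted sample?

0.3761 M

n(S2O3^2-) = 0.01453 × 0.2446 = 3.554 × 10^-3 mol
n(I2) = n(S2O3^2-)/2 = 1.777 × 10^-3 mol
n(OCl^-) in the aliquot = 1.777 × 10^-3 mol (1:1 ratio)
[OCl^-]_dilute = 1.777 × 10^-3 / 0.02432 = 0.07307 mol/L
[OCl^-]_original = 0.07307 × 100.0/19.43 = 0.3761 mol/L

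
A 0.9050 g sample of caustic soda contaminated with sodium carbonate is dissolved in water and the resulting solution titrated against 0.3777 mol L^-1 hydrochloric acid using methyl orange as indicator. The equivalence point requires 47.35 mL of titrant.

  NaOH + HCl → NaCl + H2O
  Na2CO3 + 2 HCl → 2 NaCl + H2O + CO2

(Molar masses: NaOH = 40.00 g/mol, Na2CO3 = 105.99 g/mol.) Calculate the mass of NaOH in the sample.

0.1316 g

n(HCl) = 0.04735 × 0.3777 = 0.01788 mol
Let x = n(NaOH), y = n(Na2CO3).
Titrant: 1x + 2y = 0.01788;  mass: 40.00x + 105.99y = 0.9050
Solving, x = 3.291 × 10^-3 mol, y = 7.297 × 10^-3 mol
mass of NaOH = 3.291 × 10^-3 × 40.00 = 0.1316 g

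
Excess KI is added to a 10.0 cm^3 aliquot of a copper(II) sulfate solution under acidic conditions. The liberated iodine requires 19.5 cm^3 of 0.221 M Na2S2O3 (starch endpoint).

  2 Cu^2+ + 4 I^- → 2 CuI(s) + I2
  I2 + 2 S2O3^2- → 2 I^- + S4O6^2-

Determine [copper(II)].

n(S2O3^2-) = 0.0195 × 0.221 = 4.31 × 10^-3 mol
n(I2) = n(S2O3^2-)/2 = 2.15 × 10^-3 mol
From the 2:1 ratio, n(Cu2+) in the aliquot = 2/1 × 2.15 × 10^-3 = 4.31 × 10^-3 mol
[Cu2+] = 4.31 × 10^-3 / 0.0100 = 0.431 mol/L

0.431 M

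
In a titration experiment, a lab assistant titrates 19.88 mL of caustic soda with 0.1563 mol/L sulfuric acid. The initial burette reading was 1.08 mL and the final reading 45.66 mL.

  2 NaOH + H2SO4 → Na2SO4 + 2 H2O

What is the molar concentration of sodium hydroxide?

0.7010 mol/L

n(H2SO4) = 0.04458 L × 0.1563 mol/L = 6.968 × 10^-3 mol
From the 2:1 mole ratio, n(NaOH) = 2/1 × 6.968 × 10^-3 = 0.01394 mol
[NaOH] = 0.01394 mol / 0.01988 L = 0.7010 mol/L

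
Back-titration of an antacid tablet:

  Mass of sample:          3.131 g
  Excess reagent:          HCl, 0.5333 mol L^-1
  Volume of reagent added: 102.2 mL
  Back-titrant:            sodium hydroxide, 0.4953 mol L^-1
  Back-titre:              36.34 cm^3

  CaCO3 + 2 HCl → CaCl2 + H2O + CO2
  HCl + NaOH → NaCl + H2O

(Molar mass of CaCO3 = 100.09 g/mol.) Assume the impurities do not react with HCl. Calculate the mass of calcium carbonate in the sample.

n(HCl) added = 0.1022 × 0.5333 = 0.05450 mol
n(NaOH) used in back-titration = 0.03634 × 0.4953 = 0.01800 mol
n(HCl) left over = 0.01800 mol (1:1 ratio)
n(HCl) consumed by analyte = 0.05450 − 0.01800 = 0.03650 mol
From the 1:2 ratio, n(CaCO3) = 1/2 × 0.03650 = 0.01825 mol
mass of CaCO3 = 0.01825 × 100.09 = 1.827 g

1.827 g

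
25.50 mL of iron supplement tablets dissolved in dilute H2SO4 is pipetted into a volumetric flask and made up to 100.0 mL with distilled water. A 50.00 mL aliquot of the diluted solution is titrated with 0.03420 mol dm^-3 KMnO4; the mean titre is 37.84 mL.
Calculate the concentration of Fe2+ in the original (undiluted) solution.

MnO4^- + 5 Fe^2+ + 8 H^+ → Mn^2+ + 5 Fe^3+ + 4 H2O
n(KMnO4) = 0.03784 × 0.03420 = 1.294 × 10^-3 mol
From the 5:1 ratio, n(Fe2+) in the aliquot = 5/1 × 1.294 × 10^-3 = 6.471 × 10^-3 mol
[Fe2+]_dilute = 6.471 × 10^-3 / 0.05000 = 0.1294 mol/L
Dilution factor = 100.0 / 25.50 = 3.922
[Fe2+]_stock = 0.1294 × 3.922 = 0.5075 mol/L

0.5075 mol/L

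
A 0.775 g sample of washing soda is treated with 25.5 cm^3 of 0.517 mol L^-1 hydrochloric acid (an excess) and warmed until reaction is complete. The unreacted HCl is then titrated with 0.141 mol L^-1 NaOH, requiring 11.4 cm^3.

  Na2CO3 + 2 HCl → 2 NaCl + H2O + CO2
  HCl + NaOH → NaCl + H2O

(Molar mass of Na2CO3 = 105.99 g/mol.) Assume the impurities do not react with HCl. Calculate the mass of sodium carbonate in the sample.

0.613 g

n(HCl) added = 0.0255 × 0.517 = 0.0132 mol
n(NaOH) used in back-titration = 0.0114 × 0.141 = 1.61 × 10^-3 mol
n(HCl) left over = 1.61 × 10^-3 mol (1:1 ratio)
n(HCl) consumed by analyte = 0.0132 − 1.61 × 10^-3 = 0.0116 mol
From the 1:2 ratio, n(Na2CO3) = 1/2 × 0.0116 = 5.79 × 10^-3 mol
mass of Na2CO3 = 5.79 × 10^-3 × 105.99 = 0.613 g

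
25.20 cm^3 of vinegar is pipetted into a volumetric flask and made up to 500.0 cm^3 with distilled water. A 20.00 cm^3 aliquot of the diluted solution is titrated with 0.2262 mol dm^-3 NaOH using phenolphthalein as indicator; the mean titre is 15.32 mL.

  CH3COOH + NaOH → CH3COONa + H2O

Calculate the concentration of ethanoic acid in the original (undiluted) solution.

3.438 mol/L

n(NaOH) = 0.01532 × 0.2262 = 3.465 × 10^-3 mol
n(CH3COOH) in the aliquot = 3.465 × 10^-3 mol (1:1 ratio)
[CH3COOH]_dilute = 3.465 × 10^-3 / 0.02000 = 0.1733 mol/L
Dilution factor = 500.0 / 25.20 = 19.84
[CH3COOH]_stock = 0.1733 × 19.84 = 3.438 mol/L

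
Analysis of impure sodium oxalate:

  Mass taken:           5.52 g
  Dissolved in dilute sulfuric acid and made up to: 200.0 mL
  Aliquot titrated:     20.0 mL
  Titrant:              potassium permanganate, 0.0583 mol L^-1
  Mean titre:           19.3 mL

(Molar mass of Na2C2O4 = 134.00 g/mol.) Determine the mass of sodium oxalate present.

2 MnO4^- + 5 C2O4^2- + 16 H^+ → 2 Mn^2+ + 10 CO2 + 8 H2O
n(KMnO4) per titration = 0.0193 × 0.0583 = 1.13 × 10^-3 mol
From the 5:2 ratio, n(Na2C2O4) in each aliquot = 5/2 × 1.13 × 10^-3 = 2.81 × 10^-3 mol
n(Na2C2O4) in the whole flask = 2.81 × 10^-3 × 200.0/20.0 = 0.0281 mol
mass of Na2C2O4 = 0.0281 × 134.00 = 3.77 g

3.77 g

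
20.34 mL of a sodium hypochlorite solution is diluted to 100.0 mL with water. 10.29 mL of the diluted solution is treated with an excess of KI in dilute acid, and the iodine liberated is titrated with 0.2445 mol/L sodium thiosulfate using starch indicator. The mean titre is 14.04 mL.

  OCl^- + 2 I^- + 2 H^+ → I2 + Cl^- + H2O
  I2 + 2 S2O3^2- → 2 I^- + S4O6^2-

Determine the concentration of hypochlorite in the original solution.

n(S2O3^2-) = 0.01404 × 0.2445 = 3.433 × 10^-3 mol
n(I2) = n(S2O3^2-)/2 = 1.716 × 10^-3 mol
n(OCl^-) in the aliquot = 1.716 × 10^-3 mol (1:1 ratio)
[OCl^-]_dilute = 1.716 × 10^-3 / 0.01029 = 0.1668 mol/L
[OCl^-]_original = 0.1668 × 100.0/20.34 = 0.8201 mol/L

0.8201 mol/L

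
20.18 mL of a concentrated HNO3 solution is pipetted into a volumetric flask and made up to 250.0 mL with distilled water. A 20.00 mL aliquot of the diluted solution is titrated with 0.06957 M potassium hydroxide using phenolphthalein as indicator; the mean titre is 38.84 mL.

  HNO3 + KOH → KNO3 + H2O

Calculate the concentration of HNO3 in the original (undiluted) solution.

n(KOH) = 0.03884 × 0.06957 = 2.702 × 10^-3 mol
n(HNO3) in the aliquot = 2.702 × 10^-3 mol (1:1 ratio)
[HNO3]_dilute = 2.702 × 10^-3 / 0.02000 = 0.1351 mol/L
Dilution factor = 250.0 / 20.18 = 12.39
[HNO3]_stock = 0.1351 × 12.39 = 1.674 mol/L

1.674 M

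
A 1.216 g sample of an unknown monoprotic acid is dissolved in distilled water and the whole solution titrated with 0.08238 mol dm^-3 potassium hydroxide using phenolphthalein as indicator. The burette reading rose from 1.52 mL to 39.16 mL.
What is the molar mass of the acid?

n(KOH) = 0.03764 L × 0.08238 mol/L = 3.101 × 10^-3 mol
n(HA) = 3.101 × 10^-3 mol (1:1 ratio)
M = m / n = 1.216 g / 3.101 × 10^-3 mol = 392.2 g/mol

392.2 g/mol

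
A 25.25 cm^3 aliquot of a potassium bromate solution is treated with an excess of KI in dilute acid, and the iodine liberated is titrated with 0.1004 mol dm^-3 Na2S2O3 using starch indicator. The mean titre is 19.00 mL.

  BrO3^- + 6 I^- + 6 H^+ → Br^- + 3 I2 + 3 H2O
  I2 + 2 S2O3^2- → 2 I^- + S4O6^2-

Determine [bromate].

n(S2O3^2-) = 0.01900 × 0.1004 = 1.908 × 10^-3 mol
n(I2) = n(S2O3^2-)/2 = 9.538 × 10^-4 mol
From the 1:3 ratio, n(BrO3^-) in the aliquot = 1/3 × 9.538 × 10^-4 = 3.179 × 10^-4 mol
[BrO3^-] = 3.179 × 10^-4 / 0.02525 = 0.01259 mol/L

0.01259 mol/L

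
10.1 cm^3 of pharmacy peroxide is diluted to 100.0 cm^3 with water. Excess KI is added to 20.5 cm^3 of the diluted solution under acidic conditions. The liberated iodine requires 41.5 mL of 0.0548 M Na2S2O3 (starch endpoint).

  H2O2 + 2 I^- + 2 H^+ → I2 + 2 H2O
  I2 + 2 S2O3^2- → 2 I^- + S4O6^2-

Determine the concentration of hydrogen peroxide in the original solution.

n(S2O3^2-) = 0.0415 × 0.0548 = 2.27 × 10^-3 mol
n(I2) = n(S2O3^2-)/2 = 1.14 × 10^-3 mol
n(H2O2) in the aliquot = 1.14 × 10^-3 mol (1:1 ratio)
[H2O2]_dilute = 1.14 × 10^-3 / 0.0205 = 0.0555 mol/L
[H2O2]_original = 0.0555 × 100.0/10.1 = 0.549 mol/L

0.549 M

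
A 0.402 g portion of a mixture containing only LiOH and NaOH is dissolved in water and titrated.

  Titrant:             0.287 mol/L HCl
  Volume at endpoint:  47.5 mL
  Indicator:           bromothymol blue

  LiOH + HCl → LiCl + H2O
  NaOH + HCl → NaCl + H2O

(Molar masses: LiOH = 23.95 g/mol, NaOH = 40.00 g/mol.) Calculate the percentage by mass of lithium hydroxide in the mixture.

53.2 %

n(HCl) = 0.0475 × 0.287 = 0.0136 mol
Let x = n(LiOH), y = n(NaOH).
Titrant: 1x + 1y = 0.0136;  mass: 23.95x + 40.00y = 0.402
Solving, x = 8.93 × 10^-3 mol, y = 4.70 × 10^-3 mol
mass of LiOH = 8.93 × 10^-3 × 23.95 = 0.214 g
% LiOH = 0.214 / 0.402 × 100 = 53.2 %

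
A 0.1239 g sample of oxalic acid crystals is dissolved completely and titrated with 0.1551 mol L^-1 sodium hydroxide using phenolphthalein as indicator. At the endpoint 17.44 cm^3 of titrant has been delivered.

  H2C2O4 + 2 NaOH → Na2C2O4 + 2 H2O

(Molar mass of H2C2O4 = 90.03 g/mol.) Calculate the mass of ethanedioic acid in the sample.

0.1218 g

n(NaOH) = 0.01744 L × 0.1551 mol/L = 2.705 × 10^-3 mol
From the 1:2 ratio, n(H2C2O4) = 1/2 × 2.705 × 10^-3 = 1.352 × 10^-3 mol
mass of H2C2O4 = 1.352 × 10^-3 × 90.03 g/mol = 0.1218 g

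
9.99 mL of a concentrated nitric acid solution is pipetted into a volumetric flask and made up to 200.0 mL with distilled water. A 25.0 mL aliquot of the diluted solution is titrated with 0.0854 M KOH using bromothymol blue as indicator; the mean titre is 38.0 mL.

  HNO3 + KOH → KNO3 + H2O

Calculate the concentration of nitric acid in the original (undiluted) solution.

2.60 M

n(KOH) = 0.0380 × 0.0854 = 3.25 × 10^-3 mol
n(HNO3) in the aliquot = 3.25 × 10^-3 mol (1:1 ratio)
[HNO3]_dilute = 3.25 × 10^-3 / 0.0250 = 0.130 mol/L
Dilution factor = 200.0 / 9.99 = 20.02
[HNO3]_stock = 0.130 × 20.02 = 2.60 mol/L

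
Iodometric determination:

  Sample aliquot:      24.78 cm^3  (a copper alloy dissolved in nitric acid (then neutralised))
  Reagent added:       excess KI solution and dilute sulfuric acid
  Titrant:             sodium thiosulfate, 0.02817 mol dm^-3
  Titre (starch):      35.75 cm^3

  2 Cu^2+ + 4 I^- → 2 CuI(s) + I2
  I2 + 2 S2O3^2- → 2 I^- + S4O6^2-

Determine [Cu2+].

n(S2O3^2-) = 0.03575 × 0.02817 = 1.007 × 10^-3 mol
n(I2) = n(S2O3^2-)/2 = 5.035 × 10^-4 mol
From the 2:1 ratio, n(Cu2+) in the aliquot = 2/1 × 5.035 × 10^-4 = 1.007 × 10^-3 mol
[Cu2+] = 1.007 × 10^-3 / 0.02478 = 0.04064 mol/L

0.04064 mol/L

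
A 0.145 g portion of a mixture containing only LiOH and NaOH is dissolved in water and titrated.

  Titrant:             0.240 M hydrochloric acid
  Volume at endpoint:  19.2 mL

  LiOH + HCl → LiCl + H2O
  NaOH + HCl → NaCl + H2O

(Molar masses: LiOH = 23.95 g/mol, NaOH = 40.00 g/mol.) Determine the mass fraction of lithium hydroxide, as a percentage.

40.5 %

n(HCl) = 0.0192 × 0.240 = 4.61 × 10^-3 mol
Let x = n(LiOH), y = n(NaOH).
Titrant: 1x + 1y = 4.61 × 10^-3;  mass: 23.95x + 40.00y = 0.145
Solving, x = 2.45 × 10^-3 mol, y = 2.16 × 10^-3 mol
mass of LiOH = 2.45 × 10^-3 × 23.95 = 0.0587 g
% LiOH = 0.0587 / 0.145 × 100 = 40.5 %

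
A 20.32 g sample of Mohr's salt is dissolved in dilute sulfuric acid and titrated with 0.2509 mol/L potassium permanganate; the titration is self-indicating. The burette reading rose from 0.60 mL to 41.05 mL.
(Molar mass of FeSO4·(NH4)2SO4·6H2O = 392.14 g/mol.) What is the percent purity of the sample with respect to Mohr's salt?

MnO4^- + 5 Fe^2+ + 8 H^+ → Mn^2+ + 5 Fe^3+ + 4 H2O
n(KMnO4) = 0.04045 L × 0.2509 mol/L = 0.01015 mol
From the 5:1 ratio, n(FeSO4·(NH4)2SO4·6H2O) = 5/1 × 0.01015 = 0.05074 mol
mass of FeSO4·(NH4)2SO4·6H2O = 0.05074 × 392.14 g/mol = 19.90 g
% FeSO4·(NH4)2SO4·6H2O = 19.90 / 20.32 × 100 = 97.93 %

97.93 %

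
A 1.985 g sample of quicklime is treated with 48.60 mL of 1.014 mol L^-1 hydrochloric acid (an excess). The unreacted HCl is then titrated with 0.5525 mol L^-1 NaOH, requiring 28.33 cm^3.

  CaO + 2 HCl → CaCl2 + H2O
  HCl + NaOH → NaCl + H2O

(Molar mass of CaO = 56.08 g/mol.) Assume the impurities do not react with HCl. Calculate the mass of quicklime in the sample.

n(HCl) added = 0.04860 × 1.014 = 0.04928 mol
n(NaOH) used in back-titration = 0.02833 × 0.5525 = 0.01565 mol
n(HCl) left over = 0.01565 mol (1:1 ratio)
n(HCl) consumed by analyte = 0.04928 − 0.01565 = 0.03363 mol
From the 1:2 ratio, n(CaO) = 1/2 × 0.03363 = 0.01681 mol
mass of CaO = 0.01681 × 56.08 = 0.9429 g

0.9429 g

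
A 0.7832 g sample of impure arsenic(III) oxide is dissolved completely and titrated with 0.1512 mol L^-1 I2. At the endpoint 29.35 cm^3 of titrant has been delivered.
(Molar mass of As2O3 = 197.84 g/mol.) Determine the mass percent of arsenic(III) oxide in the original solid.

As2O3 + 2 I2 + 2 H2O → As2O5 + 4 HI
n(I2) = 0.02935 L × 0.1512 mol/L = 4.438 × 10^-3 mol
From the 1:2 ratio, n(As2O3) = 1/2 × 4.438 × 10^-3 = 2.219 × 10^-3 mol
mass of As2O3 = 2.219 × 10^-3 × 197.84 g/mol = 0.4390 g
% As2O3 = 0.4390 / 0.7832 × 100 = 56.05 %

56.05 %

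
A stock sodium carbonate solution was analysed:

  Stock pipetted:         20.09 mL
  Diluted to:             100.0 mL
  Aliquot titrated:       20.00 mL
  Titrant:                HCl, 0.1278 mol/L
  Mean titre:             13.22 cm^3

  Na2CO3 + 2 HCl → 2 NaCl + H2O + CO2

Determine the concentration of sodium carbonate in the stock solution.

n(HCl) = 0.01322 × 0.1278 = 1.690 × 10^-3 mol
From the 1:2 ratio, n(Na2CO3) in the aliquot = 1/2 × 1.690 × 10^-3 = 8.448 × 10^-4 mol
[Na2CO3]_dilute = 8.448 × 10^-4 / 0.02000 = 0.04224 mol/L
Dilution factor = 100.0 / 20.09 = 4.978
[Na2CO3]_stock = 0.04224 × 4.978 = 0.2102 mol/L

0.2102 mol/L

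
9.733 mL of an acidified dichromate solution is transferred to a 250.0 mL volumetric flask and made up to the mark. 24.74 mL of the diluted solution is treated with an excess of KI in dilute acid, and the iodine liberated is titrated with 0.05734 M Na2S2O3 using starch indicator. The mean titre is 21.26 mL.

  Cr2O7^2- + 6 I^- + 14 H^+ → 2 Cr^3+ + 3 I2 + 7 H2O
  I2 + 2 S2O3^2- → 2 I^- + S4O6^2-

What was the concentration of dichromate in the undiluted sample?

0.2109 M

n(S2O3^2-) = 0.02126 × 0.05734 = 1.219 × 10^-3 mol
n(I2) = n(S2O3^2-)/2 = 6.095 × 10^-4 mol
From the 1:3 ratio, n(Cr2O7^2-) in the aliquot = 1/3 × 6.095 × 10^-4 = 2.032 × 10^-4 mol
[Cr2O7^2-]_dilute = 2.032 × 10^-4 / 0.02474 = 0.008212 mol/L
[Cr2O7^2-]_original = 0.008212 × 250.0/9.733 = 0.2109 mol/L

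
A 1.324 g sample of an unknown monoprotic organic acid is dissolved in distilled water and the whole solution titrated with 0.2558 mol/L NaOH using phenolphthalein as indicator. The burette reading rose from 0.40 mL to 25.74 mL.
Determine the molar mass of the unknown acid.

n(NaOH) = 0.02534 L × 0.2558 mol/L = 6.482 × 10^-3 mol
n(HA) = 6.482 × 10^-3 mol (1:1 ratio)
M = m / n = 1.324 g / 6.482 × 10^-3 mol = 204.3 g/mol

204.3 g/mol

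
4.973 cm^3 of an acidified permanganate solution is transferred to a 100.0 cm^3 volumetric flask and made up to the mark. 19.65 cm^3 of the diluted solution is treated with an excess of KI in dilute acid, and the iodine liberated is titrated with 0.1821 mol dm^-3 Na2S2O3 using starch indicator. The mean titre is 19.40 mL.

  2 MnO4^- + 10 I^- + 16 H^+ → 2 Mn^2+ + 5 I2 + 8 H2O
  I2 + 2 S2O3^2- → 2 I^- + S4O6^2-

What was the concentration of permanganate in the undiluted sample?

n(S2O3^2-) = 0.01940 × 0.1821 = 3.533 × 10^-3 mol
n(I2) = n(S2O3^2-)/2 = 1.766 × 10^-3 mol
From the 2:5 ratio, n(MnO4^-) in the aliquot = 2/5 × 1.766 × 10^-3 = 7.065 × 10^-4 mol
[MnO4^-]_dilute = 7.065 × 10^-4 / 0.01965 = 0.03596 mol/L
[MnO4^-]_original = 0.03596 × 100.0/4.973 = 0.7230 mol/L

0.7230 mol/L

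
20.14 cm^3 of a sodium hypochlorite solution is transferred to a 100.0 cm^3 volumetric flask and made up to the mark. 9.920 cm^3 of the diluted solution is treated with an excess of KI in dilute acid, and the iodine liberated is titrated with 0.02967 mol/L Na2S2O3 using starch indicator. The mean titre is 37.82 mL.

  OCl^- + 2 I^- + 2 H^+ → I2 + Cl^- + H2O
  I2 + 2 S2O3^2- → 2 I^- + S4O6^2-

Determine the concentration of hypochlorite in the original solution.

0.2808 mol/L

n(S2O3^2-) = 0.03782 × 0.02967 = 1.122 × 10^-3 mol
n(I2) = n(S2O3^2-)/2 = 5.611 × 10^-4 mol
n(OCl^-) in the aliquot = 5.611 × 10^-4 mol (1:1 ratio)
[OCl^-]_dilute = 5.611 × 10^-4 / 0.009920 = 0.05656 mol/L
[OCl^-]_original = 0.05656 × 100.0/20.14 = 0.2808 mol/L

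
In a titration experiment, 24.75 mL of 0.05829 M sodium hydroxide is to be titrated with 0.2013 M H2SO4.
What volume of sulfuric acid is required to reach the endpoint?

2 NaOH + H2SO4 → Na2SO4 + 2 H2O
n(NaOH) = 0.02475 L × 0.05829 mol/L = 1.443 × 10^-3 mol
From the 1:2 stoichiometry, n(H2SO4) = 1/2 × 1.443 × 10^-3 = 7.213 × 10^-4 mol
V(H2SO4) = 7.213 × 10^-4 mol / 0.2013 mol/L = 0.003583 L = 3.583 mL

3.583 mL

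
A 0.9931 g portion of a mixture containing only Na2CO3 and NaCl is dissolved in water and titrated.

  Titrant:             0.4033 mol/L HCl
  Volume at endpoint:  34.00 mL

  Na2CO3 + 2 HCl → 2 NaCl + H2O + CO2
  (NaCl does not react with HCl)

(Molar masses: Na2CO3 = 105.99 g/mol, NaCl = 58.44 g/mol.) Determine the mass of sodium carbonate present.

n(HCl) = 0.03400 × 0.4033 = 0.01371 mol
Let x = n(Na2CO3), y = n(NaCl).
Titrant: 2x = 0.01371;  mass: 105.99x + 58.44y = 0.9931
Solving, x = 6.856 × 10^-3 mol, y = 4.559 × 10^-3 mol
mass of Na2CO3 = 6.856 × 10^-3 × 105.99 = 0.7267 g

0.7267 g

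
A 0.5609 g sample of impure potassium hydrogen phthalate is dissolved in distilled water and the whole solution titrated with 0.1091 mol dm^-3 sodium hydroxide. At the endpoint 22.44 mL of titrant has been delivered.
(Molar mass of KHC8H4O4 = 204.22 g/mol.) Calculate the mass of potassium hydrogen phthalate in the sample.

KHC8H4O4 + NaOH → KNaC8H4O4 + H2O
n(NaOH) = 0.02244 L × 0.1091 mol/L = 2.448 × 10^-3 mol
n(KHC8H4O4) = 2.448 × 10^-3 mol (1:1 ratio)
mass of KHC8H4O4 = 2.448 × 10^-3 × 204.22 g/mol = 0.5000 g

0.5000 g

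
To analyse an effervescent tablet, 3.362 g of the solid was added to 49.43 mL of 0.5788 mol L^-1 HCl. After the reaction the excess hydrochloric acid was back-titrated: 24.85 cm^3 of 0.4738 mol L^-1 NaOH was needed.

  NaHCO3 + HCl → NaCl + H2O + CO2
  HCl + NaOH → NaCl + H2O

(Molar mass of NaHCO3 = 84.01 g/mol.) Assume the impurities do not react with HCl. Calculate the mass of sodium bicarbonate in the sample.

n(HCl) added = 0.04943 × 0.5788 = 0.02861 mol
n(NaOH) used in back-titration = 0.02485 × 0.4738 = 0.01177 mol
n(HCl) left over = 0.01177 mol (1:1 ratio)
n(HCl) consumed by analyte = 0.02861 − 0.01177 = 0.01684 mol
n(NaHCO3) = 0.01684 mol (1:1 ratio)
mass of NaHCO3 = 0.01684 × 84.01 = 1.414 g

1.414 g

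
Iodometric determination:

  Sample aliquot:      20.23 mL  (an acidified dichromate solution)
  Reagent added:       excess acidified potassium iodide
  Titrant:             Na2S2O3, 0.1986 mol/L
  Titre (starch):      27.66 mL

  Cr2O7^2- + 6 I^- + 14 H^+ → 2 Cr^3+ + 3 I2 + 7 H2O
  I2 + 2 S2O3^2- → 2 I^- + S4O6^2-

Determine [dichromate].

0.04526 mol/L

n(S2O3^2-) = 0.02766 × 0.1986 = 5.493 × 10^-3 mol
n(I2) = n(S2O3^2-)/2 = 2.747 × 10^-3 mol
From the 1:3 ratio, n(Cr2O7^2-) in the aliquot = 1/3 × 2.747 × 10^-3 = 9.155 × 10^-4 mol
[Cr2O7^2-] = 9.155 × 10^-4 / 0.02023 = 0.04526 mol/L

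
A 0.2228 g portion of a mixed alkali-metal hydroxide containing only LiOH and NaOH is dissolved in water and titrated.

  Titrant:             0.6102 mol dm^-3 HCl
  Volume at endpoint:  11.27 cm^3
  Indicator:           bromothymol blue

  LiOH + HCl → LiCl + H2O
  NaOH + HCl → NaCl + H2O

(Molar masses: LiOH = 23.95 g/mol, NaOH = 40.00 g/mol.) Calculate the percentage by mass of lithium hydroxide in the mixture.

n(HCl) = 0.01127 × 0.6102 = 6.877 × 10^-3 mol
Let x = n(LiOH), y = n(NaOH).
Titrant: 1x + 1y = 6.877 × 10^-3;  mass: 23.95x + 40.00y = 0.2228
Solving, x = 3.257 × 10^-3 mol, y = 3.620 × 10^-3 mol
mass of LiOH = 3.257 × 10^-3 × 23.95 = 0.07801 g
% LiOH = 0.07801 / 0.2228 × 100 = 35.01 %

35.01 %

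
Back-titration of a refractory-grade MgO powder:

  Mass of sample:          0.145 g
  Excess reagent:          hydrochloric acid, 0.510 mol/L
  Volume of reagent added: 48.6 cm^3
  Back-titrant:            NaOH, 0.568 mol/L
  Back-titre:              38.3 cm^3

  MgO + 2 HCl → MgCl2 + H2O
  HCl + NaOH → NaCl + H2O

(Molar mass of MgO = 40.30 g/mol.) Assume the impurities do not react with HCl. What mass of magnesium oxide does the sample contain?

n(HCl) added = 0.0486 × 0.510 = 0.0248 mol
n(NaOH) used in back-titration = 0.0383 × 0.568 = 0.0218 mol
n(HCl) left over = 0.0218 mol (1:1 ratio)
n(HCl) consumed by analyte = 0.0248 − 0.0218 = 3.03 × 10^-3 mol
From the 1:2 ratio, n(MgO) = 1/2 × 3.03 × 10^-3 = 1.52 × 10^-3 mol
mass of MgO = 1.52 × 10^-3 × 40.30 = 0.0611 g

0.0611 g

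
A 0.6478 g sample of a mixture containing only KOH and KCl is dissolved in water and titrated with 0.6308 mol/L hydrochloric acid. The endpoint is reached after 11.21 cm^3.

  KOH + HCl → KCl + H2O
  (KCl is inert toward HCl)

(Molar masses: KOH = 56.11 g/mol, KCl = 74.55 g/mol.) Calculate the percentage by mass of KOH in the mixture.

61.25 %

n(HCl) = 0.01121 × 0.6308 = 7.071 × 10^-3 mol
Let x = n(KOH), y = n(KCl).
Titrant: 1x = 7.071 × 10^-3;  mass: 56.11x + 74.55y = 0.6478
Solving, x = 7.071 × 10^-3 mol, y = 3.367 × 10^-3 mol
mass of KOH = 7.071 × 10^-3 × 56.11 = 0.3968 g
% KOH = 0.3968 / 0.6478 × 100 = 61.25 %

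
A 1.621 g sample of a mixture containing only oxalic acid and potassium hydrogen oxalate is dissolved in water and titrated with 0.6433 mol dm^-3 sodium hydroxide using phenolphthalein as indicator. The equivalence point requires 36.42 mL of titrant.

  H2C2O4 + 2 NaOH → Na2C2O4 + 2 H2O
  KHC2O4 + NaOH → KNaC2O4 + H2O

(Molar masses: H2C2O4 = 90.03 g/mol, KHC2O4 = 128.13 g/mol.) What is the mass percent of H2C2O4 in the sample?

46.14 %

n(NaOH) = 0.03642 × 0.6433 = 0.02343 mol
Let x = n(H2C2O4), y = n(KHC2O4).
Titrant: 2x + 1y = 0.02343;  mass: 90.03x + 128.13y = 1.621
Solving, x = 8.308 × 10^-3 mol, y = 6.814 × 10^-3 mol
mass of H2C2O4 = 8.308 × 10^-3 × 90.03 = 0.7479 g
% H2C2O4 = 0.7479 / 1.621 × 100 = 46.14 %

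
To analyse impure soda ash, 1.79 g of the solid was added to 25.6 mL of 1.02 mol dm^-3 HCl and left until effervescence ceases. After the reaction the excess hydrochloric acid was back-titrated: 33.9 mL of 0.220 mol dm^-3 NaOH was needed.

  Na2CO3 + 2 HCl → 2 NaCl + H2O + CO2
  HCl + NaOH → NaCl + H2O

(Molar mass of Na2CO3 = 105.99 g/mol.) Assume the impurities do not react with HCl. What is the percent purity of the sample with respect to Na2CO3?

55.2 %

n(HCl) added = 0.0256 × 1.02 = 0.0261 mol
n(NaOH) used in back-titration = 0.0339 × 0.220 = 7.46 × 10^-3 mol
n(HCl) left over = 7.46 × 10^-3 mol (1:1 ratio)
n(HCl) consumed by analyte = 0.0261 − 7.46 × 10^-3 = 0.0187 mol
From the 1:2 ratio, n(Na2CO3) = 1/2 × 0.0187 = 9.33 × 10^-3 mol
mass of Na2CO3 = 9.33 × 10^-3 × 105.99 = 0.989 g
% Na2CO3 = 0.989 / 1.79 × 100 = 55.2 %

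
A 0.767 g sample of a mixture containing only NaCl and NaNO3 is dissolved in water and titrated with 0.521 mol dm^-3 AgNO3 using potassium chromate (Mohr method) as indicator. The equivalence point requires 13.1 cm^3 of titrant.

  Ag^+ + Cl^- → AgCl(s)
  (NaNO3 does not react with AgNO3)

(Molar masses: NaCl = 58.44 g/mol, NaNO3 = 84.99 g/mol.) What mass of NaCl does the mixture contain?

0.399 g

n(AgNO3) = 0.0131 × 0.521 = 6.83 × 10^-3 mol
Let x = n(NaCl), y = n(NaNO3).
Titrant: 1x = 6.83 × 10^-3;  mass: 58.44x + 84.99y = 0.767
Solving, x = 6.83 × 10^-3 mol, y = 4.33 × 10^-3 mol
mass of NaCl = 6.83 × 10^-3 × 58.44 = 0.399 g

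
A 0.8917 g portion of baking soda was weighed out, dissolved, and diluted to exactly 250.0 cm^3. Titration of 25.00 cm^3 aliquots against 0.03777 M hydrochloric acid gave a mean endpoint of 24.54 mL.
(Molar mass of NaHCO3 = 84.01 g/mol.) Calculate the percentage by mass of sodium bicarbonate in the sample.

NaHCO3 + HCl → NaCl + H2O + CO2
n(HCl) per titration = 0.02454 × 0.03777 = 9.269 × 10^-4 mol
n(NaHCO3) in each aliquot = 9.269 × 10^-4 mol (1:1 ratio)
n(NaHCO3) in the whole flask = 9.269 × 10^-4 × 250.0/25.00 = 9.269 × 10^-3 mol
mass of NaHCO3 = 9.269 × 10^-3 × 84.01 = 0.7787 g
% NaHCO3 = 0.7787 / 0.8917 × 100 = 87.32 %

87.32 %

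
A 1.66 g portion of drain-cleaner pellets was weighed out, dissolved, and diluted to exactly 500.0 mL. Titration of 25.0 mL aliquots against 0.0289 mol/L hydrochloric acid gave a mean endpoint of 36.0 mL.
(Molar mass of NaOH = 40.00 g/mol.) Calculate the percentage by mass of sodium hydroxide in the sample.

50.1 %

NaOH + HCl → NaCl + H2O
n(HCl) per titration = 0.0360 × 0.0289 = 1.04 × 10^-3 mol
n(NaOH) in each aliquot = 1.04 × 10^-3 mol (1:1 ratio)
n(NaOH) in the whole flask = 1.04 × 10^-3 × 500.0/25.0 = 0.0208 mol
mass of NaOH = 0.0208 × 40.00 = 0.832 g
% NaOH = 0.832 / 1.66 × 100 = 50.1 %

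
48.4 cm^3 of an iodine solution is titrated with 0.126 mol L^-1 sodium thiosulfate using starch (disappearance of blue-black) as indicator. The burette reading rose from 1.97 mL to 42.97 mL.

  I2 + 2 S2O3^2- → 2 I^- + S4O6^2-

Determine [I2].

0.0534 mol/L

n(Na2S2O3) = 0.0410 L × 0.126 mol/L = 5.17 × 10^-3 mol
From the 1:2 mole ratio, n(I2) = 1/2 × 5.17 × 10^-3 = 2.58 × 10^-3 mol
[I2] = 2.58 × 10^-3 mol / 0.0484 L = 0.0534 mol/L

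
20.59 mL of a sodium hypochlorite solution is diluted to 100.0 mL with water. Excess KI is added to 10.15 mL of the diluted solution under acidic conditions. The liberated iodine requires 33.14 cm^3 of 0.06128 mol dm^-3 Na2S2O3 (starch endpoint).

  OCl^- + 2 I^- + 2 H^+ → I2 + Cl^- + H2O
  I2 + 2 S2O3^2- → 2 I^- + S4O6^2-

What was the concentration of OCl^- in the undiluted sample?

n(S2O3^2-) = 0.03314 × 0.06128 = 2.031 × 10^-3 mol
n(I2) = n(S2O3^2-)/2 = 1.015 × 10^-3 mol
n(OCl^-) in the aliquot = 1.015 × 10^-3 mol (1:1 ratio)
[OCl^-]_dilute = 1.015 × 10^-3 / 0.01015 = 0.1000 mol/L
[OCl^-]_original = 0.1000 × 100.0/20.59 = 0.4859 mol/L

0.4859 mol/L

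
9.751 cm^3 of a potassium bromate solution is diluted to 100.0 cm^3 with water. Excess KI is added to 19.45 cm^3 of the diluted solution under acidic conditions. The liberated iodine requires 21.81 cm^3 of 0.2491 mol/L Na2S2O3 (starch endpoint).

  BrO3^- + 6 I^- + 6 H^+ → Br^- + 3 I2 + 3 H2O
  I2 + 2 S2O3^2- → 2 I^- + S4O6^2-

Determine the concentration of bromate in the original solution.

0.4774 mol/L

n(S2O3^2-) = 0.02181 × 0.2491 = 5.433 × 10^-3 mol
n(I2) = n(S2O3^2-)/2 = 2.716 × 10^-3 mol
From the 1:3 ratio, n(BrO3^-) in the aliquot = 1/3 × 2.716 × 10^-3 = 9.055 × 10^-4 mol
[BrO3^-]_dilute = 9.055 × 10^-4 / 0.01945 = 0.04655 mol/L
[BrO3^-]_original = 0.04655 × 100.0/9.751 = 0.4774 mol/L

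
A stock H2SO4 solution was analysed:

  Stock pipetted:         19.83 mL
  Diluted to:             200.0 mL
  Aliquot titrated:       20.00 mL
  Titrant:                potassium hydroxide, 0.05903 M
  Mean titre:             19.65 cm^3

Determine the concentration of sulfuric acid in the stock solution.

0.2925 M

H2SO4 + 2 KOH → K2SO4 + 2 H2O
n(KOH) = 0.01965 × 0.05903 = 1.160 × 10^-3 mol
From the 1:2 ratio, n(H2SO4) in the aliquot = 1/2 × 1.160 × 10^-3 = 5.800 × 10^-4 mol
[H2SO4]_dilute = 5.800 × 10^-4 / 0.02000 = 0.02900 mol/L
Dilution factor = 200.0 / 19.83 = 10.09
[H2SO4]_stock = 0.02900 × 10.09 = 0.2925 mol/L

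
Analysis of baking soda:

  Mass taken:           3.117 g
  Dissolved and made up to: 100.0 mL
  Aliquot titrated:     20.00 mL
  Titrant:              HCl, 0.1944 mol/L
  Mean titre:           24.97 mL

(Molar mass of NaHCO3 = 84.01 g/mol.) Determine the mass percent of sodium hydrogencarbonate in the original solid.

NaHCO3 + HCl → NaCl + H2O + CO2
n(HCl) per titration = 0.02497 × 0.1944 = 4.854 × 10^-3 mol
n(NaHCO3) in each aliquot = 4.854 × 10^-3 mol (1:1 ratio)
n(NaHCO3) in the whole flask = 4.854 × 10^-3 × 100.0/20.00 = 0.02427 mol
mass of NaHCO3 = 0.02427 × 84.01 = 2.039 g
% NaHCO3 = 2.039 / 3.117 × 100 = 65.42 %

65.42 %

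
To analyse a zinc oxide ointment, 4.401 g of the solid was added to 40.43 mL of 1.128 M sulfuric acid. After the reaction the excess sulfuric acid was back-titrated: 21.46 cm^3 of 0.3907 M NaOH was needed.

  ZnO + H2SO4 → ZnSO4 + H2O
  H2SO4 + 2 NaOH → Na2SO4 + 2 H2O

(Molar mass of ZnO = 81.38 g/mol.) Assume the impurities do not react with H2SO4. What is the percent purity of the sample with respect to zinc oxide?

76.58 %

n(H2SO4) added = 0.04043 × 1.128 = 0.04561 mol
n(NaOH) used in back-titration = 0.02146 × 0.3907 = 8.384 × 10^-3 mol
From the 1:2 ratio, n(H2SO4) left over = 1/2 × 8.384 × 10^-3 = 4.192 × 10^-3 mol
n(H2SO4) consumed by analyte = 0.04561 − 4.192 × 10^-3 = 0.04141 mol
n(ZnO) = 0.04141 mol (1:1 ratio)
mass of ZnO = 0.04141 × 81.38 = 3.370 g
% ZnO = 3.370 / 4.401 × 100 = 76.58 %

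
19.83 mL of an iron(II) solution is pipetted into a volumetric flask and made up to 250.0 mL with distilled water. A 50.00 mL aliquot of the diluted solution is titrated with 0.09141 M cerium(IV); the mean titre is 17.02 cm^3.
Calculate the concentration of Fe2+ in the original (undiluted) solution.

0.3923 M

Ce^4+ + Fe^2+ → Ce^3+ + Fe^3+
n(Ce4+) = 0.01702 × 0.09141 = 1.556 × 10^-3 mol
n(Fe2+) in the aliquot = 1.556 × 10^-3 mol (1:1 ratio)
[Fe2+]_dilute = 1.556 × 10^-3 / 0.05000 = 0.03112 mol/L
Dilution factor = 250.0 / 19.83 = 12.61
[Fe2+]_stock = 0.03112 × 12.61 = 0.3923 mol/L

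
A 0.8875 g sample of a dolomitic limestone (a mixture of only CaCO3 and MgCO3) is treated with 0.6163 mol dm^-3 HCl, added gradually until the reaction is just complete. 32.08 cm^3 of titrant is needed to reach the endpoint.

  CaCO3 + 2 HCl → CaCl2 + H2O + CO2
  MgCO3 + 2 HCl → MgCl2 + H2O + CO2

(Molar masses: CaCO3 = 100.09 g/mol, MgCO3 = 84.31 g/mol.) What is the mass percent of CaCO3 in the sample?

38.63 %

n(HCl) = 0.03208 × 0.6163 = 0.01977 mol
Let x = n(CaCO3), y = n(MgCO3).
Titrant: 2x + 2y = 0.01977;  mass: 100.09x + 84.31y = 0.8875
Solving, x = 3.426 × 10^-3 mol, y = 6.460 × 10^-3 mol
mass of CaCO3 = 3.426 × 10^-3 × 100.09 = 0.3429 g
% CaCO3 = 0.3429 / 0.8875 × 100 = 38.63 %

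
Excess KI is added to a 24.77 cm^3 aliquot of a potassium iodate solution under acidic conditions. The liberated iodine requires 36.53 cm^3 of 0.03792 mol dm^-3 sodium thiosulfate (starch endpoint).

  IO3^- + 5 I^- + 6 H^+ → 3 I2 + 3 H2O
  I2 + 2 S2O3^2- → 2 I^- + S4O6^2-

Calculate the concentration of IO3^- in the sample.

n(S2O3^2-) = 0.03653 × 0.03792 = 1.385 × 10^-3 mol
n(I2) = n(S2O3^2-)/2 = 6.926 × 10^-4 mol
From the 1:3 ratio, n(IO3^-) in the aliquot = 1/3 × 6.926 × 10^-4 = 2.309 × 10^-4 mol
[IO3^-] = 2.309 × 10^-4 / 0.02477 = 0.009321 mol/L

0.009321 mol/L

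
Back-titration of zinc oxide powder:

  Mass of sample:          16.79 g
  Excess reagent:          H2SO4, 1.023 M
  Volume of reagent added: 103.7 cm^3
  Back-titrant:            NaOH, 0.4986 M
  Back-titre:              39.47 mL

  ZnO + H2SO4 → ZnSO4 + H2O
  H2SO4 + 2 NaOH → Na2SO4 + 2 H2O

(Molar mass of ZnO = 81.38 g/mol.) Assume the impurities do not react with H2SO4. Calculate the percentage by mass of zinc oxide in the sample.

46.65 %

n(H2SO4) added = 0.1037 × 1.023 = 0.1061 mol
n(NaOH) used in back-titration = 0.03947 × 0.4986 = 0.01968 mol
From the 1:2 ratio, n(H2SO4) left over = 1/2 × 0.01968 = 9.840 × 10^-3 mol
n(H2SO4) consumed by analyte = 0.1061 − 9.840 × 10^-3 = 0.09625 mol
n(ZnO) = 0.09625 mol (1:1 ratio)
mass of ZnO = 0.09625 × 81.38 = 7.832 g
% ZnO = 7.832 / 16.79 × 100 = 46.65 %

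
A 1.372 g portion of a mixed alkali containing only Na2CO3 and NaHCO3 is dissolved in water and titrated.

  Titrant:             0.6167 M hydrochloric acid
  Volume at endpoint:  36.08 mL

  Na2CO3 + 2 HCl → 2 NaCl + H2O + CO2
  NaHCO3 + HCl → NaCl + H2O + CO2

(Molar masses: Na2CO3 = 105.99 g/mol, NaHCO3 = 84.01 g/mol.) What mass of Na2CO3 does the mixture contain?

n(HCl) = 0.03608 × 0.6167 = 0.02225 mol
Let x = n(Na2CO3), y = n(NaHCO3).
Titrant: 2x + 1y = 0.02225;  mass: 105.99x + 84.01y = 1.372
Solving, x = 8.017 × 10^-3 mol, y = 6.217 × 10^-3 mol
mass of Na2CO3 = 8.017 × 10^-3 × 105.99 = 0.8497 g

0.8497 g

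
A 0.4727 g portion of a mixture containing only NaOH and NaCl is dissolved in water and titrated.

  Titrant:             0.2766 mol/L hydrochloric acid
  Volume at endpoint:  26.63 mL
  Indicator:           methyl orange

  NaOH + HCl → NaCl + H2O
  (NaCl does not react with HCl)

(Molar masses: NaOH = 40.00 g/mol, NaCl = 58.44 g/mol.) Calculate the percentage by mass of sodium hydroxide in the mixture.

n(HCl) = 0.02663 × 0.2766 = 7.366 × 10^-3 mol
Let x = n(NaOH), y = n(NaCl).
Titrant: 1x = 7.366 × 10^-3;  mass: 40.00x + 58.44y = 0.4727
Solving, x = 7.366 × 10^-3 mol, y = 3.047 × 10^-3 mol
mass of NaOH = 7.366 × 10^-3 × 40.00 = 0.2946 g
% NaOH = 0.2946 / 0.4727 × 100 = 62.33 %

62.33 %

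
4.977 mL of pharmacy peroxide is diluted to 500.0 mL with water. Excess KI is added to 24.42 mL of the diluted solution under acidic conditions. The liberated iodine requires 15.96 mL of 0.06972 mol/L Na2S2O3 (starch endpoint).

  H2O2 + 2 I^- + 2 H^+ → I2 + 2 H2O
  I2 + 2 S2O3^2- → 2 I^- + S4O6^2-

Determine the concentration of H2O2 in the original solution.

2.289 mol/L

n(S2O3^2-) = 0.01596 × 0.06972 = 1.113 × 10^-3 mol
n(I2) = n(S2O3^2-)/2 = 5.564 × 10^-4 mol
n(H2O2) in the aliquot = 5.564 × 10^-4 mol (1:1 ratio)
[H2O2]_dilute = 5.564 × 10^-4 / 0.02442 = 0.02278 mol/L
[H2O2]_original = 0.02278 × 500.0/4.977 = 2.289 mol/L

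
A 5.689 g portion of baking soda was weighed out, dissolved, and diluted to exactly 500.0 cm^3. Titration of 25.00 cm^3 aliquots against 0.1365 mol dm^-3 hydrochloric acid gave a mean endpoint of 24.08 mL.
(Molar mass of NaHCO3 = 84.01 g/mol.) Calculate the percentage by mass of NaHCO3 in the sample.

NaHCO3 + HCl → NaCl + H2O + CO2
n(HCl) per titration = 0.02408 × 0.1365 = 3.287 × 10^-3 mol
n(NaHCO3) in each aliquot = 3.287 × 10^-3 mol (1:1 ratio)
n(NaHCO3) in the whole flask = 3.287 × 10^-3 × 500.0/25.00 = 0.06574 mol
mass of NaHCO3 = 0.06574 × 84.01 = 5.523 g
% NaHCO3 = 5.523 / 5.689 × 100 = 97.08 %

97.08 %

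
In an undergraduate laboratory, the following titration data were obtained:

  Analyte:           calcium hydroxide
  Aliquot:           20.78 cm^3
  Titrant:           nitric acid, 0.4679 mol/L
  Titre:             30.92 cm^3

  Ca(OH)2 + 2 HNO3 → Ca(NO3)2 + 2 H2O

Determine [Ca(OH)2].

0.3481 mol/L

n(HNO3) = 0.03092 L × 0.4679 mol/L = 0.01447 mol
From the 1:2 mole ratio, n(Ca(OH)2) = 1/2 × 0.01447 = 7.234 × 10^-3 mol
[Ca(OH)2] = 7.234 × 10^-3 mol / 0.02078 L = 0.3481 mol/L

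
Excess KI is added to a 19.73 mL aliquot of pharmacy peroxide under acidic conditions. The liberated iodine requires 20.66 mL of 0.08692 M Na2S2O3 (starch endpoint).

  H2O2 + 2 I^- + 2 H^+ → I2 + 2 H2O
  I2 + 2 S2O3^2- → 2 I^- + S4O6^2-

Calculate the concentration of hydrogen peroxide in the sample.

n(S2O3^2-) = 0.02066 × 0.08692 = 1.796 × 10^-3 mol
n(I2) = n(S2O3^2-)/2 = 8.979 × 10^-4 mol
n(H2O2) in the aliquot = 8.979 × 10^-4 mol (1:1 ratio)
[H2O2] = 8.979 × 10^-4 / 0.01973 = 0.04551 mol/L

0.04551 M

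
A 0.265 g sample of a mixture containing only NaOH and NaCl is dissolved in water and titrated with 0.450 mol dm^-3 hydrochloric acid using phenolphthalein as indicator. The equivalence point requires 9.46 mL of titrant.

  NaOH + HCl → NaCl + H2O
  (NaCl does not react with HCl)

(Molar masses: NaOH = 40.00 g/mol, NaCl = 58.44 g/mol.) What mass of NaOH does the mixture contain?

0.170 g

n(HCl) = 0.00946 × 0.450 = 4.26 × 10^-3 mol
Let x = n(NaOH), y = n(NaCl).
Titrant: 1x = 4.26 × 10^-3;  mass: 40.00x + 58.44y = 0.265
Solving, x = 4.26 × 10^-3 mol, y = 1.62 × 10^-3 mol
mass of NaOH = 4.26 × 10^-3 × 40.00 = 0.170 g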